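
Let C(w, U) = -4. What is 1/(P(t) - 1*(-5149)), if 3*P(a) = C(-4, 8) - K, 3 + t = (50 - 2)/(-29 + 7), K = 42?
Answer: 3/15401 ≈ 0.00019479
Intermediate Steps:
t = -57/11 (t = -3 + (50 - 2)/(-29 + 7) = -3 + 48/(-22) = -3 + 48*(-1/22) = -3 - 24/11 = -57/11 ≈ -5.1818)
P(a) = -46/3 (P(a) = (-4 - 1*42)/3 = (-4 - 42)/3 = (1/3)*(-46) = -46/3)
1/(P(t) - 1*(-5149)) = 1/(-46/3 - 1*(-5149)) = 1/(-46/3 + 5149) = 1/(15401/3) = 3/15401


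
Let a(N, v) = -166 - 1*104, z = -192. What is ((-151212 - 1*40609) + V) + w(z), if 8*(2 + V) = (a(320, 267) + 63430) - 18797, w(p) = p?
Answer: -1491757/8 ≈ -1.8647e+5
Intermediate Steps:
a(N, v) = -270 (a(N, v) = -166 - 104 = -270)
V = 44347/8 (V = -2 + ((-270 + 63430) - 18797)/8 = -2 + (63160 - 18797)/8 = -2 + (⅛)*44363 = -2 + 44363/8 = 44347/8 ≈ 5543.4)
((-151212 - 1*40609) + V) + w(z) = ((-151212 - 1*40609) + 44347/8) - 192 = ((-151212 - 40609) + 44347/8) - 192 = (-191821 + 44347/8) - 192 = -1490221/8 - 192 = -1491757/8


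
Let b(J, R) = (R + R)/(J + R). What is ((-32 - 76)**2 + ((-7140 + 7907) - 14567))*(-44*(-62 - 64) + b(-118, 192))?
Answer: -438563520/37 ≈ -1.1853e+7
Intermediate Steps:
b(J, R) = 2*R/(J + R) (b(J, R) = (2*R)/(J + R) = 2*R/(J + R))
((-32 - 76)**2 + ((-7140 + 7907) - 14567))*(-44*(-62 - 64) + b(-118, 192)) = ((-32 - 76)**2 + ((-7140 + 7907) - 14567))*(-44*(-62 - 64) + 2*192/(-118 + 192)) = ((-108)**2 + (767 - 14567))*(-44*(-126) + 2*192/74) = (11664 - 13800)*(5544 + 2*192*(1/74)) = -2136*(5544 + 192/37) = -2136*205320/37 = -438563520/37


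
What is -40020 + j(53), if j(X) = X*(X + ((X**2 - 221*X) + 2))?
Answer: -509017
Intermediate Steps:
j(X) = X*(2 + X**2 - 220*X) (j(X) = X*(X + (2 + X**2 - 221*X)) = X*(2 + X**2 - 220*X))
-40020 + j(53) = -40020 + 53*(2 + 53**2 - 220*53) = -40020 + 53*(2 + 2809 - 11660) = -40020 + 53*(-8849) = -40020 - 468997 = -509017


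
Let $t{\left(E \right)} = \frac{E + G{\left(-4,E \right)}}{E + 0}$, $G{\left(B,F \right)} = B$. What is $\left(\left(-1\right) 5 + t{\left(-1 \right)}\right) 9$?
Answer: $0$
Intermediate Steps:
$t{\left(E \right)} = \frac{-4 + E}{E}$ ($t{\left(E \right)} = \frac{E - 4}{E + 0} = \frac{-4 + E}{E}$)
$\left(\left(-1\right) 5 + t{\left(-1 \right)}\right) 9 = \left(\left(-1\right) 5 + \frac{-4 - 1}{-1}\right) 9 = \left(-5 - -5\right) 9 = \left(-5 + 5\right) 9 = 0 \cdot 9 = 0$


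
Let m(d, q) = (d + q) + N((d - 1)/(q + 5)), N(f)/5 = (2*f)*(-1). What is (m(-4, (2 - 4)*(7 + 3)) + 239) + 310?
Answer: 1565/3 ≈ 521.67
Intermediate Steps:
N(f) = -10*f (N(f) = 5*((2*f)*(-1)) = 5*(-2*f) = -10*f)
m(d, q) = d + q - 10*(-1 + d)/(5 + q) (m(d, q) = (d + q) - 10*(d - 1)/(q + 5) = (d + q) - 10*(-1 + d)/(5 + q) = d + q - 10*(-1 + d)/(5 + q))
(m(-4, (2 - 4)*(7 + 3)) + 239) + 310 = ((10 - 10*(-4) + (5 + (2 - 4)*(7 + 3))*(-4 + (2 - 4)*(7 + 3)))/(5 + (2 - 4)*(7 + 3)) + 239) + 310 = ((10 + 40 + (5 - 2*10)*(-4 - 2*10))/(5 - 2*10) + 239) + 310 = ((10 + 40 + (5 - 20)*(-4 - 20))/(5 - 20) + 239) + 310 = ((10 + 40 - 15*(-24))/(-15) + 239) + 310 = (-(10 + 40 + 360)/15 + 239) + 310 = (-1/15*410 + 239) + 310 = (-82/3 + 239) + 310 = 635/3 + 310 = 1565/3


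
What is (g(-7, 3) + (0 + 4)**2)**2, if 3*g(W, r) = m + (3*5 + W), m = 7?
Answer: 441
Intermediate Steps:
g(W, r) = 22/3 + W/3 (g(W, r) = (7 + (3*5 + W))/3 = (7 + (15 + W))/3 = (22 + W)/3 = 22/3 + W/3)
(g(-7, 3) + (0 + 4)**2)**2 = ((22/3 + (1/3)*(-7)) + (0 + 4)**2)**2 = ((22/3 - 7/3) + 4**2)**2 = (5 + 16)**2 = 21**2 = 441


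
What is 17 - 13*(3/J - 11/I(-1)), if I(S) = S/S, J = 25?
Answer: 3961/25 ≈ 158.44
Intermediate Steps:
I(S) = 1
17 - 13*(3/J - 11/I(-1)) = 17 - 13*(3/25 - 11/1) = 17 - 13*(3*(1/25) - 11*1) = 17 - 13*(3/25 - 11) = 17 - 13*(-272/25) = 17 + 3536/25 = 3961/25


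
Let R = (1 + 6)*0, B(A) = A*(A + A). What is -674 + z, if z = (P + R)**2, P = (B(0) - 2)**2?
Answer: -658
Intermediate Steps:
B(A) = 2*A**2 (B(A) = A*(2*A) = 2*A**2)
R = 0 (R = 7*0 = 0)
P = 4 (P = (2*0**2 - 2)**2 = (2*0 - 2)**2 = (0 - 2)**2 = (-2)**2 = 4)
z = 16 (z = (4 + 0)**2 = 4**2 = 16)
-674 + z = -674 + 16 = -658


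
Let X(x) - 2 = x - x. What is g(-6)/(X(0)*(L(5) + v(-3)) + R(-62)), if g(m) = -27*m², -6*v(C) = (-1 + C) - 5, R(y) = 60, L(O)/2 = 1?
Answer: -972/67 ≈ -14.507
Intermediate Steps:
X(x) = 2 (X(x) = 2 + (x - x) = 2 + 0 = 2)
L(O) = 2 (L(O) = 2*1 = 2)
v(C) = 1 - C/6 (v(C) = -((-1 + C) - 5)/6 = -(-6 + C)/6 = 1 - C/6)
g(-6)/(X(0)*(L(5) + v(-3)) + R(-62)) = (-27*(-6)²)/(2*(2 + (1 - ⅙*(-3))) + 60) = (-27*36)/(2*(2 + (1 + ½)) + 60) = -972/(2*(2 + 3/2) + 60) = -972/(2*(7/2) + 60) = -972/(7 + 60) = -972/67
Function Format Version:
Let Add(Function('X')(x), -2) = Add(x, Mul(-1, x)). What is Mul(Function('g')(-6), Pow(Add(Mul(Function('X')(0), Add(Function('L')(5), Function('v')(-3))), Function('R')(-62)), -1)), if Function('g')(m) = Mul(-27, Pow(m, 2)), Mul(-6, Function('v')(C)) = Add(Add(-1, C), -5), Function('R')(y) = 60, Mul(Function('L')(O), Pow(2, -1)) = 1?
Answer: Rational(-972, 67) ≈ -14.507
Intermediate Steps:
Function('X')(x) = 2 (Function('X')(x) = Add(2, Add(x, Mul(-1, x))) = Add(2, 0) = 2)
Function('L')(O) = 2 (Function('L')(O) = Mul(2, 1) = 2)
Function('v')(C) = Add(1, Mul(Rational(-1, 6), C)) (Function('v')(C) = Mul(Rational(-1, 6), Add(Add(-1, C), -5)) = Mul(Rational(-1, 6), Add(-6, C)) = Add(1, Mul(Rational(-1, 6), C)))
Mul(Function('g')(-6), Pow(Add(Mul(Function('X')(0), Add(Function('L')(5), Function('v')(-3))), Function('R')(-62)), -1)) = Mul(Mul(-27, Pow(-6, 2)), Pow(Add(Mul(2, Add(2, Add(1, Mul(Rational(-1, 6), -3)))), 60), -1)) = Mul(Mul(-27, 36), Pow(Add(Mul(2, Add(2, Add(1, Rational(1, 2)))), 60), -1)) = Mul(-972, Pow(Add(Mul(2, Add(2, Rational(3, 2))), 60), -1)) = Mul(-972, Pow(Add(Mul(2, Rational(7, 2)), 60), -1)) = Mul(-972, Pow(Add(7, 60), -1)) = Mul(-972, Pow(67, -1)) = Mul(-972, Rational(1, 67)) = Rational(-972, 67)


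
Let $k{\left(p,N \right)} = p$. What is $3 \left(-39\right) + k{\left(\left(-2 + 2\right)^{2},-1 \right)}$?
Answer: $-117$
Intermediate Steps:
$3 \left(-39\right) + k{\left(\left(-2 + 2\right)^{2},-1 \right)} = 3 \left(-39\right) + \left(-2 + 2\right)^{2} = -117 + 0^{2} = -117 + 0 = -117$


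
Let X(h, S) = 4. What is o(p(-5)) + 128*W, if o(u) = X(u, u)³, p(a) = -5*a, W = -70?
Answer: -8896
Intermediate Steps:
o(u) = 64 (o(u) = 4³ = 64)
o(p(-5)) + 128*W = 64 + 128*(-70) = 64 - 8960 = -8896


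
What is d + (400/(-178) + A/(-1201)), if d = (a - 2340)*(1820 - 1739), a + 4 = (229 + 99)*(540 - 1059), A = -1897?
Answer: -1494164632551/106889 ≈ -1.3979e+7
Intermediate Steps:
a = -170236 (a = -4 + (229 + 99)*(540 - 1059) = -4 + 328*(-519) = -4 - 170232 = -170236)
d = -13978656 (d = (-170236 - 2340)*(1820 - 1739) = -172576*81 = -13978656)
d + (400/(-178) + A/(-1201)) = -13978656 + (400/(-178) - 1897/(-1201)) = -13978656 + (400*(-1/178) - 1897*(-1/1201)) = -13978656 + (-200/89 + 1897/1201) = -13978656 - 71367/106889 = -1494164632551/106889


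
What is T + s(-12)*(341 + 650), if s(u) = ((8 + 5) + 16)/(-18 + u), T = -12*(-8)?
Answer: -25859/30 ≈ -861.97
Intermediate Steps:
T = 96
s(u) = 29/(-18 + u) (s(u) = (13 + 16)/(-18 + u) = 29/(-18 + u))
T + s(-12)*(341 + 650) = 96 + (29/(-18 - 12))*(341 + 650) = 96 + (29/(-30))*991 = 96 + (29*(-1/30))*991 = 96 - 29/30*991 = 96 - 28739/30 = -25859/30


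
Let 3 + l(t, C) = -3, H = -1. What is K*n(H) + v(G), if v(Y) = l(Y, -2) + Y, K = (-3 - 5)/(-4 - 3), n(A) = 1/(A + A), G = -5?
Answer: -81/7 ≈ -11.571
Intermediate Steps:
l(t, C) = -6 (l(t, C) = -3 - 3 = -6)
n(A) = 1/(2*A)
K = 8/7 (K = -8/(-7) = -8*(-⅐) = 8/7 ≈ 1.1429)
v(Y) = -6 + Y
K*n(H) + v(G) = 8*((½)/(-1))/7 + (-6 - 5) = 8*((½)*(-1))/7 - 11 = (8/7)*(-½) - 11 = -4/7 - 11 = -81/7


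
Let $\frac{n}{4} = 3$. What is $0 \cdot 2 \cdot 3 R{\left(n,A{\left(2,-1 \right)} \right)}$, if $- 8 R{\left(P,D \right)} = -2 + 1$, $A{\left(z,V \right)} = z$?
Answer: $0$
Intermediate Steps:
$n = 12$ ($n = 4 \cdot 3 = 12$)
$R{\left(P,D \right)} = \frac{1}{8}$ ($R{\left(P,D \right)} = - \frac{-2 + 1}{8} = \left(- \frac{1}{8}\right) \left(-1\right) = \frac{1}{8}$)
$0 \cdot 2 \cdot 3 R{\left(n,A{\left(2,-1 \right)} \right)} = 0 \cdot 2 \cdot 3 \cdot \frac{1}{8} = 0 \cdot 3 \cdot \frac{1}{8} = 0 \cdot \frac{1}{8} = 0$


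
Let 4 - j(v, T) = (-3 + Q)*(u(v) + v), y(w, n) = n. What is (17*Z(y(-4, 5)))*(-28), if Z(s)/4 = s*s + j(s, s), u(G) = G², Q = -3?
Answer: -397936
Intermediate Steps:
j(v, T) = 4 + 6*v + 6*v² (j(v, T) = 4 - (-3 - 3)*(v² + v) = 4 - (-6)*(v + v²) = 4 - (-6*v - 6*v²) = 4 + (6*v + 6*v²) = 4 + 6*v + 6*v²)
Z(s) = 16 + 24*s + 28*s² (Z(s) = 4*(s*s + (4 + 6*s + 6*s²)) = 4*(s² + (4 + 6*s + 6*s²)) = 4*(4 + 6*s + 7*s²) = 16 + 24*s + 28*s²)
(17*Z(y(-4, 5)))*(-28) = (17*(16 + 24*5 + 28*5²))*(-28) = (17*(16 + 120 + 28*25))*(-28) = (17*(16 + 120 + 700))*(-28) = (17*836)*(-28) = 14212*(-28) = -397936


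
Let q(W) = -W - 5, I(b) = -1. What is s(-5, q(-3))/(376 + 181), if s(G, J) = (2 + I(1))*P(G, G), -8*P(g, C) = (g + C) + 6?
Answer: 1/1114 ≈ 0.00089767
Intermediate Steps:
q(W) = -5 - W
P(g, C) = -¾ - C/8 - g/8 (P(g, C) = -((g + C) + 6)/8 = -((C + g) + 6)/8 = -(6 + C + g)/8 = -¾ - C/8 - g/8)
s(G, J) = -¾ - G/4 (s(G, J) = (2 - 1)*(-¾ - G/8 - G/8) = 1*(-¾ - G/4) = -¾ - G/4)
s(-5, q(-3))/(376 + 181) = (-¾ - ¼*(-5))/(376 + 181) = (-¾ + 5/4)/557 = (½)*(1/557) = 1/1114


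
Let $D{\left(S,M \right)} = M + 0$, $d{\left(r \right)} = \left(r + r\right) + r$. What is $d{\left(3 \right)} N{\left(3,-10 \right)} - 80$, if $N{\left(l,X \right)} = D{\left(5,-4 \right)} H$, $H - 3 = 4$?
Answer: $-332$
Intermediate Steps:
$d{\left(r \right)} = 3 r$ ($d{\left(r \right)} = 2 r + r = 3 r$)
$D{\left(S,M \right)} = M$
$H = 7$ ($H = 3 + 4 = 7$)
$N{\left(l,X \right)} = -28$ ($N{\left(l,X \right)} = \left(-4\right) 7 = -28$)
$d{\left(3 \right)} N{\left(3,-10 \right)} - 80 = 3 \cdot 3 \left(-28\right) - 80 = 9 \left(-28\right) - 80 = -252 - 80 = -332$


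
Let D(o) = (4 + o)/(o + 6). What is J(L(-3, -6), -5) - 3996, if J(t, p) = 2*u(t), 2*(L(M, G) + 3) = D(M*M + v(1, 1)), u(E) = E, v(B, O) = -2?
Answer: -52015/13 ≈ -4001.2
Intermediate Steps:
D(o) = (4 + o)/(6 + o)
L(M, G) = -3 + (2 + M**2)/(2*(4 + M**2)) (L(M, G) = -3 + ((4 + (M*M - 2))/(6 + (M*M - 2)))/2 = -3 + ((4 + (M**2 - 2))/(6 + (M**2 - 2)))/2 = -3 + ((4 + (-2 + M**2))/(6 + (-2 + M**2)))/2 = -3 + ((2 + M**2)/(4 + M**2))/2 = -3 + (2 + M**2)/(2*(4 + M**2)))
J(t, p) = 2*t
J(L(-3, -6), -5) - 3996 = 2*((-22 - 5*(-3)**2)/(2*(4 + (-3)**2))) - 3996 = 2*((-22 - 5*9)/(2*(4 + 9))) - 3996 = 2*((1/2)*(-22 - 45)/13) - 3996 = 2*((1/2)*(1/13)*(-67)) - 3996 = 2*(-67/26) - 3996 = -67/13 - 3996 = -52015/13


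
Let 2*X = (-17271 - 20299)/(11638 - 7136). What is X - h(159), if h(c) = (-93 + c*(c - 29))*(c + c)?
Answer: -29458792757/4502 ≈ -6.5435e+6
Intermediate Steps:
X = -18785/4502 (X = ((-17271 - 20299)/(11638 - 7136))/2 = (-37570/4502)/2 = (-37570*1/4502)/2 = (½)*(-18785/2251) = -18785/4502 ≈ -4.1726)
h(c) = 2*c*(-93 + c*(-29 + c)) (h(c) = (-93 + c*(-29 + c))*(2*c) = 2*c*(-93 + c*(-29 + c)))
X - h(159) = -18785/4502 - 2*159*(-93 + 159² - 29*159) = -18785/4502 - 2*159*(-93 + 25281 - 4611) = -18785/4502 - 2*159*20577 = -18785/4502 - 1*6543486 = -18785/4502 - 6543486 = -29458792757/4502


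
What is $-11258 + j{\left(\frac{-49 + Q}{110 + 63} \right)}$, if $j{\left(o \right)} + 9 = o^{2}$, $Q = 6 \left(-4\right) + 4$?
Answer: $- \frac{337205282}{29929} \approx -11267.0$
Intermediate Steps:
$Q = -20$ ($Q = -24 + 4 = -20$)
$j{\left(o \right)} = -9 + o^{2}$
$-11258 + j{\left(\frac{-49 + Q}{110 + 63} \right)} = -11258 - \left(9 - \left(\frac{-49 - 20}{110 + 63}\right)^{2}\right) = -11258 - \left(9 - \left(- \frac{69}{173}\right)^{2}\right) = -11258 + \left(-9 + \frac{4761}{29929}\right) = -11258 - \frac{264600}{29929} = - \frac{337205282}{29929}$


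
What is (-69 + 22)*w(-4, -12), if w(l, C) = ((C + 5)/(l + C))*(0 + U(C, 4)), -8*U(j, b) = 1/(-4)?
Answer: -329/512 ≈ -0.64258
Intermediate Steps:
U(j, b) = 1/32 (U(j, b) = -⅛/(-4) = -⅛*(-¼) = 1/32)
w(l, C) = (5 + C)/(32*(C + l)) (w(l, C) = ((C + 5)/(l + C))*(0 + 1/32) = ((5 + C)/(C + l))*(1/32) = (5 + C)/(32*(C + l)))
(-69 + 22)*w(-4, -12) = (-69 + 22)*((5 - 12)/(32*(-12 - 4))) = -47*(-7)/(32*(-16)) = -47*(-1)*(-7)/(32*16) = -47*7/512 = -329/512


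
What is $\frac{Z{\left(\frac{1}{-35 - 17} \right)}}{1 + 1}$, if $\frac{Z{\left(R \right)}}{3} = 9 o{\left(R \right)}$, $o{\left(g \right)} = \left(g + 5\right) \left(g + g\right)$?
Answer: $- \frac{6993}{2704} \approx -2.5862$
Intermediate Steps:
$o{\left(g \right)} = 2 g \left(5 + g\right)$ ($o{\left(g \right)} = \left(5 + g\right) 2 g = 2 g \left(5 + g\right)$)
$Z{\left(R \right)} = 54 R \left(5 + R\right)$ ($Z{\left(R \right)} = 3 \cdot 9 \cdot 2 R \left(5 + R\right) = 3 \cdot 18 R \left(5 + R\right) = 54 R \left(5 + R\right)$)
$\frac{Z{\left(\frac{1}{-35 - 17} \right)}}{1 + 1} = \frac{54 \frac{1}{-35 - 17} \left(5 + \frac{1}{-35 - 17}\right)}{1 + 1} = \frac{54 \frac{1}{-52} \left(5 + \frac{1}{-52}\right)}{2} = \frac{54 \left(- \frac{1}{52}\right) \left(5 - \frac{1}{52}\right)}{2} = \frac{54 \left(- \frac{1}{52}\right) \frac{259}{52}}{2} = \frac{1}{2} \left(- \frac{6993}{1352}\right) = - \frac{6993}{2704}$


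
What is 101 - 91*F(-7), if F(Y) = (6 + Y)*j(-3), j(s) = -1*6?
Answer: -445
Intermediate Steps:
j(s) = -6
F(Y) = -36 - 6*Y (F(Y) = (6 + Y)*(-6) = -36 - 6*Y)
101 - 91*F(-7) = 101 - 91*(-36 - 6*(-7)) = 101 - 91*(-36 + 42) = 101 - 91*6 = 101 - 546 = -445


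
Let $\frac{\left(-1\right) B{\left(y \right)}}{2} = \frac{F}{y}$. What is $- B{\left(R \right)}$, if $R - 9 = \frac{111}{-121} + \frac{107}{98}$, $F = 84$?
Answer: $\frac{1992144}{108791} \approx 18.312$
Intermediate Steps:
$R = \frac{108791}{11858}$ ($R = 9 + \left(\frac{111}{-121} + \frac{107}{98}\right) = 9 + \left(111 \left(- \frac{1}{121}\right) + 107 \cdot \frac{1}{98}\right) = 9 + \left(- \frac{111}{121} + \frac{107}{98}\right) = 9 + \frac{2069}{11858} = \frac{108791}{11858} \approx 9.1745$)
$B{\left(y \right)} = - \frac{168}{y}$ ($B{\left(y \right)} = - 2 \frac{84}{y} = - \frac{168}{y}$)
$- B{\left(R \right)} = - \frac{-168}{\frac{108791}{11858}} = - \frac{\left(-168\right) 11858}{108791} = \left(-1\right) \left(- \frac{1992144}{108791}\right) = \frac{1992144}{108791}$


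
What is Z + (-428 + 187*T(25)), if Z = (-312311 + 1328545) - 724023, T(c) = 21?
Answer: 295710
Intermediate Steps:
Z = 292211 (Z = 1016234 - 724023 = 292211)
Z + (-428 + 187*T(25)) = 292211 + (-428 + 187*21) = 292211 + (-428 + 3927) = 292211 + 3499 = 295710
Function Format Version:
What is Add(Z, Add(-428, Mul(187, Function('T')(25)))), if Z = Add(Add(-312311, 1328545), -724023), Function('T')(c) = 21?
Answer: 295710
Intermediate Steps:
Z = 292211 (Z = Add(1016234, -724023) = 292211)
Add(Z, Add(-428, Mul(187, Function('T')(25)))) = Add(292211, Add(-428, Mul(187, 21))) = Add(292211, Add(-428, 3927)) = Add(292211, 3499) = 295710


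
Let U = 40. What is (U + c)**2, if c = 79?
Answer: 14161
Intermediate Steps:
(U + c)**2 = (40 + 79)**2 = 119**2 = 14161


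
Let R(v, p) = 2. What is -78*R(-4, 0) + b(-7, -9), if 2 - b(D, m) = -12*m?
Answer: -262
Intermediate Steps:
b(D, m) = 2 + 12*m (b(D, m) = 2 - (-12)*m = 2 + 12*m)
-78*R(-4, 0) + b(-7, -9) = -78*2 + (2 + 12*(-9)) = -156 + (2 - 108) = -156 - 106 = -262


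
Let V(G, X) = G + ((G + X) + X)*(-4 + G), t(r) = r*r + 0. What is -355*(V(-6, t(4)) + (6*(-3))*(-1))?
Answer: 88040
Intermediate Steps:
t(r) = r² (t(r) = r² + 0 = r²)
V(G, X) = G + (-4 + G)*(G + 2*X) (V(G, X) = G + (G + 2*X)*(-4 + G) = G + (-4 + G)*(G + 2*X))
-355*(V(-6, t(4)) + (6*(-3))*(-1)) = -355*(((-6)² - 8*4² - 3*(-6) + 2*(-6)*4²) + (6*(-3))*(-1)) = -355*((36 - 8*16 + 18 + 2*(-6)*16) - 18*(-1)) = -355*((36 - 128 + 18 - 192) + 18) = -355*(-266 + 18) = -355*(-248) = 88040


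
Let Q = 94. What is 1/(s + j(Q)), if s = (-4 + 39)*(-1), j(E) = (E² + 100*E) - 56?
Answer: 1/18145 ≈ 5.5112e-5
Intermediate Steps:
j(E) = -56 + E² + 100*E
s = -35 (s = 35*(-1) = -35)
1/(s + j(Q)) = 1/(-35 + (-56 + 94² + 100*94)) = 1/(-35 + (-56 + 8836 + 9400)) = 1/(-35 + 18180) = 1/18145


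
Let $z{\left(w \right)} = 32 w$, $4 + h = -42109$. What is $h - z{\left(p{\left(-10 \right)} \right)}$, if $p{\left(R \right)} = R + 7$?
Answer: $-42017$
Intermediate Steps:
$h = -42113$ ($h = -4 - 42109 = -42113$)
$p{\left(R \right)} = 7 + R$
$h - z{\left(p{\left(-10 \right)} \right)} = -42113 - 32 \left(7 - 10\right) = -42113 - 32 \left(-3\right) = -42113 - -96 = -42113 + 96 = -42017$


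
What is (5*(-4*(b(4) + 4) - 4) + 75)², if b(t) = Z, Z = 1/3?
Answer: 9025/9 ≈ 1002.8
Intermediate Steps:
Z = ⅓ (Z = 1*(⅓) = ⅓ ≈ 0.33333)
b(t) = ⅓
(5*(-4*(b(4) + 4) - 4) + 75)² = (5*(-4*(⅓ + 4) - 4) + 75)² = (5*(-4*13/3 - 4) + 75)² = (5*(-52/3 - 4) + 75)² = (5*(-64/3) + 75)² = (-320/3 + 75)² = (-95/3)² = 9025/9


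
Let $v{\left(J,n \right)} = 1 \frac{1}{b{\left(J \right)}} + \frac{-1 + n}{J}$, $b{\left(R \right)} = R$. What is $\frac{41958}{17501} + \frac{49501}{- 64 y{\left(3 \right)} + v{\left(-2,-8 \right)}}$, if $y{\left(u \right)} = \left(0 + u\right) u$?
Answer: $- \frac{2069575}{24596} \approx -84.143$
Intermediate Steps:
$y{\left(u \right)} = u^{2}$ ($y{\left(u \right)} = u u = u^{2}$)
$v{\left(J,n \right)} = \frac{1}{J} + \frac{-1 + n}{J}$ ($v{\left(J,n \right)} = 1 \frac{1}{J} + \frac{-1 + n}{J} = \frac{1}{J} + \frac{-1 + n}{J}$)
$\frac{41958}{17501} + \frac{49501}{- 64 y{\left(3 \right)} + v{\left(-2,-8 \right)}} = \frac{41958}{17501} + \frac{49501}{- 64 \cdot 3^{2} - \frac{8}{-2}} = 41958 \cdot \frac{1}{17501} + \frac{49501}{\left(-64\right) 9 - -4} = \frac{1134}{473} + \frac{49501}{-576 + 4} = \frac{1134}{473} + \frac{49501}{-572} = \frac{1134}{473} + 49501 \left(- \frac{1}{572}\right) = \frac{1134}{473} - \frac{49501}{572} = - \frac{2069575}{24596}$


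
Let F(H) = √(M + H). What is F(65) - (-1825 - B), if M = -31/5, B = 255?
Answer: 2080 + 7*√30/5 ≈ 2087.7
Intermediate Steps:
M = -31/5 (M = -31*⅕ = -31/5 ≈ -6.2000)
F(H) = √(-31/5 + H)
F(65) - (-1825 - B) = √(-155 + 25*65)/5 - (-1825 - 1*255) = √(-155 + 1625)/5 - (-1825 - 255) = √1470/5 - 1*(-2080) = (7*√30)/5 + 2080 = 7*√30/5 + 2080 = 2080 + 7*√30/5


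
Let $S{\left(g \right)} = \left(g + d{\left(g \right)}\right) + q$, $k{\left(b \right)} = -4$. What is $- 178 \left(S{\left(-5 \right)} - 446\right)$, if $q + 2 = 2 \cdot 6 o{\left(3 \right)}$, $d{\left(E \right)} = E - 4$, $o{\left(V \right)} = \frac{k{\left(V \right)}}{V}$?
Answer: $85084$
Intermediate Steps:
$o{\left(V \right)} = - \frac{4}{V}$
$d{\left(E \right)} = -4 + E$
$q = -18$ ($q = -2 + 2 \cdot 6 \left(- \frac{4}{3}\right) = -2 + 12 \left(\left(-4\right) \frac{1}{3}\right) = -2 + 12 \left(- \frac{4}{3}\right) = -2 - 16 = -18$)
$S{\left(g \right)} = -22 + 2 g$ ($S{\left(g \right)} = \left(g + \left(-4 + g\right)\right) - 18 = \left(-4 + 2 g\right) - 18 = -22 + 2 g$)
$- 178 \left(S{\left(-5 \right)} - 446\right) = - 178 \left(\left(-22 + 2 \left(-5\right)\right) - 446\right) = - 178 \left(\left(-22 - 10\right) - 446\right) = - 178 \left(-32 - 446\right) = \left(-178\right) \left(-478\right) = 85084$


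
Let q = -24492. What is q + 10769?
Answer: -13723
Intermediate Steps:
q + 10769 = -24492 + 10769 = -13723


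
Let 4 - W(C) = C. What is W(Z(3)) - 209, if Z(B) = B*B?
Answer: -214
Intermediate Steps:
Z(B) = B²
W(C) = 4 - C
W(Z(3)) - 209 = (4 - 1*3²) - 209 = (4 - 1*9) - 209 = (4 - 9) - 209 = -5 - 209 = -214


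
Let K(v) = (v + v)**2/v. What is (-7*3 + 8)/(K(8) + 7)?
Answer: -1/3 ≈ -0.33333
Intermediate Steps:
K(v) = 4*v (K(v) = (2*v)**2/v = (4*v**2)/v = 4*v)
(-7*3 + 8)/(K(8) + 7) = (-7*3 + 8)/(4*8 + 7) = (-21 + 8)/(32 + 7) = -13/39 = -13*1/39 = -1/3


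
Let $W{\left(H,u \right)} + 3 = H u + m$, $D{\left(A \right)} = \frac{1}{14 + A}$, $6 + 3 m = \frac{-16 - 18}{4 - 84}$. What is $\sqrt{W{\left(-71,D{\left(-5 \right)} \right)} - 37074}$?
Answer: $\frac{i \sqrt{133512290}}{60} \approx 192.58 i$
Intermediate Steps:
$m = - \frac{223}{120}$ ($m = -2 + \frac{\left(-16 - 18\right) \frac{1}{4 - 84}}{3} = -2 + \frac{\left(-34\right) \frac{1}{-80}}{3} = -2 + \frac{\left(-34\right) \left(- \frac{1}{80}\right)}{3} = -2 + \frac{1}{3} \cdot \frac{17}{40} = -2 + \frac{17}{120} = - \frac{223}{120} \approx -1.8583$)
$W{\left(H,u \right)} = - \frac{583}{120} + H u$ ($W{\left(H,u \right)} = -3 + \left(H u - \frac{223}{120}\right) = -3 + \left(- \frac{223}{120} + H u\right) = - \frac{583}{120} + H u$)
$\sqrt{W{\left(-71,D{\left(-5 \right)} \right)} - 37074} = \sqrt{\left(- \frac{583}{120} - \frac{71}{14 - 5}\right) - 37074} = \sqrt{\left(- \frac{583}{120} - \frac{71}{9}\right) - 37074} = \sqrt{- \frac{4589}{360} - 37074} = \sqrt{- \frac{13351229}{360}} = \frac{i \sqrt{133512290}}{60}$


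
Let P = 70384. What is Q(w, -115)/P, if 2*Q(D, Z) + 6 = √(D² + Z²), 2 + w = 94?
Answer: -3/70384 + 23*√41/140768 ≈ 0.0010036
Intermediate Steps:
w = 92 (w = -2 + 94 = 92)
Q(D, Z) = -3 + √(D² + Z²)/2
Q(w, -115)/P = (-3 + √(92² + (-115)²)/2)/70384 = (-3 + √(8464 + 13225)/2)*(1/70384) = (-3 + √21689/2)*(1/70384) = (-3 + (23*√41)/2)*(1/70384) = (-3 + 23*√41/2)*(1/70384) = -3/70384 + 23*√41/140768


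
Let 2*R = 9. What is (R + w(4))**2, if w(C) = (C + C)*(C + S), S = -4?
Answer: 81/4 ≈ 20.250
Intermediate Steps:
R = 9/2 (R = (1/2)*9 = 9/2 ≈ 4.5000)
w(C) = 2*C*(-4 + C) (w(C) = (C + C)*(C - 4) = (2*C)*(-4 + C) = 2*C*(-4 + C))
(R + w(4))**2 = (9/2 + 2*4*(-4 + 4))**2 = (9/2 + 2*4*0)**2 = (9/2 + 0)**2 = (9/2)**2 = 81/4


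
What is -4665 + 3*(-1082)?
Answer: -7911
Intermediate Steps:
-4665 + 3*(-1082) = -4665 - 3246 = -7911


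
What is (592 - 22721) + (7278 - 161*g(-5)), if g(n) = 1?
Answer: -15012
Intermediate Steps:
(592 - 22721) + (7278 - 161*g(-5)) = (592 - 22721) + (7278 - 161) = -22129 + (7278 - 1*161) = -22129 + (7278 - 161) = -22129 + 7117 = -15012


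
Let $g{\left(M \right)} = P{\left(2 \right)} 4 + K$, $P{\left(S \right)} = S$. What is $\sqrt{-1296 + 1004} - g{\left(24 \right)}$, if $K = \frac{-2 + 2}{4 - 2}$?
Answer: $-8 + 2 i \sqrt{73} \approx -8.0 + 17.088 i$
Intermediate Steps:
$K = 0$ ($K = \frac{0}{2} = 0 \cdot \frac{1}{2} = 0$)
$g{\left(M \right)} = 8$ ($g{\left(M \right)} = 2 \cdot 4 + 0 = 8 + 0 = 8$)
$\sqrt{-1296 + 1004} - g{\left(24 \right)} = \sqrt{-1296 + 1004} - 8 = \sqrt{-292} - 8 = 2 i \sqrt{73} - 8 = -8 + 2 i \sqrt{73}$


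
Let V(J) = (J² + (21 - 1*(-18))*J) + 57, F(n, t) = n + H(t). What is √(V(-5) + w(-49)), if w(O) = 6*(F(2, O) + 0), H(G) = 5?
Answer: I*√71 ≈ 8.4261*I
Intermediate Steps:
F(n, t) = 5 + n (F(n, t) = n + 5 = 5 + n)
V(J) = 57 + J² + 39*J (V(J) = (J² + (21 + 18)*J) + 57 = (J² + 39*J) + 57 = 57 + J² + 39*J)
w(O) = 42 (w(O) = 6*((5 + 2) + 0) = 6*(7 + 0) = 6*7 = 42)
√(V(-5) + w(-49)) = √((57 + (-5)² + 39*(-5)) + 42) = √((57 + 25 - 195) + 42) = √(-113 + 42) = √(-71) = I*√71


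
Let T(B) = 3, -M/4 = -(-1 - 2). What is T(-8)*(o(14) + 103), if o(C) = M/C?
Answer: 2145/7 ≈ 306.43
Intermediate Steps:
M = -12 (M = -(-4)*(-1 - 2) = -(-4)*(-3) = -4*3 = -12)
o(C) = -12/C
T(-8)*(o(14) + 103) = 3*(-12/14 + 103) = 3*(-12*1/14 + 103) = 3*(-6/7 + 103) = 3*(715/7) = 2145/7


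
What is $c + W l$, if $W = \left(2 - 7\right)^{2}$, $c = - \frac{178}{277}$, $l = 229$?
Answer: $\frac{1585647}{277} \approx 5724.4$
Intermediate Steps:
$c = - \frac{178}{277}$ ($c = \left(-178\right) \frac{1}{277} = - \frac{178}{277} \approx -0.6426$)
$W = 25$ ($W = \left(2 - 7\right)^{2} = \left(-5\right)^{2} = 25$)
$c + W l = - \frac{178}{277} + 25 \cdot 229 = - \frac{178}{277} + 5725 = \frac{1585647}{277}$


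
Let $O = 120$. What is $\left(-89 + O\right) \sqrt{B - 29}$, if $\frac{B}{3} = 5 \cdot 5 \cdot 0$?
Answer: $31 i \sqrt{29} \approx 166.94 i$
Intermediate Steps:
$B = 0$ ($B = 3 \cdot 5 \cdot 5 \cdot 0 = 3 \cdot 25 \cdot 0 = 3 \cdot 0 = 0$)
$\left(-89 + O\right) \sqrt{B - 29} = \left(-89 + 120\right) \sqrt{0 - 29} = 31 \sqrt{-29} = 31 i \sqrt{29}$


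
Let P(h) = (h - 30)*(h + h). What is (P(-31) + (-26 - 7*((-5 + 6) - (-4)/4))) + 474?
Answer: 4216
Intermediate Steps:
P(h) = 2*h*(-30 + h) (P(h) = (-30 + h)*(2*h) = 2*h*(-30 + h))
(P(-31) + (-26 - 7*((-5 + 6) - (-4)/4))) + 474 = (2*(-31)*(-30 - 31) + (-26 - 7*((-5 + 6) - (-4)/4))) + 474 = (2*(-31)*(-61) + (-26 - 7*(1 - (-4)/4))) + 474 = (3782 + (-26 - 7*(1 - 1*(-1)))) + 474 = (3782 + (-26 - 7*(1 + 1))) + 474 = (3782 + (-26 - 7*2)) + 474 = (3782 + (-26 - 14)) + 474 = (3782 - 40) + 474 = 3742 + 474 = 4216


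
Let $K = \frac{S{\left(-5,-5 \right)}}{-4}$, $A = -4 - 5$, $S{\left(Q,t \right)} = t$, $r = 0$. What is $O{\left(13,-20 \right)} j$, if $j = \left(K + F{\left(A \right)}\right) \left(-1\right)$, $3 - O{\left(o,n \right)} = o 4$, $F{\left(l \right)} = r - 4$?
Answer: $- \frac{539}{4} \approx -134.75$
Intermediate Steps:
$A = -9$
$F{\left(l \right)} = -4$ ($F{\left(l \right)} = 0 - 4 = -4$)
$O{\left(o,n \right)} = 3 - 4 o$ ($O{\left(o,n \right)} = 3 - o 4 = 3 - 4 o$)
$K = \frac{5}{4}$ ($K = - \frac{5}{-4} = \left(-5\right) \left(- \frac{1}{4}\right) = \frac{5}{4} \approx 1.25$)
$j = \frac{11}{4}$ ($j = \left(\frac{5}{4} - 4\right) \left(-1\right) = \left(- \frac{11}{4}\right) \left(-1\right) = \frac{11}{4} \approx 2.75$)
$O{\left(13,-20 \right)} j = \left(3 - 52\right) \frac{11}{4} = \left(-49\right) \frac{11}{4} = - \frac{539}{4}$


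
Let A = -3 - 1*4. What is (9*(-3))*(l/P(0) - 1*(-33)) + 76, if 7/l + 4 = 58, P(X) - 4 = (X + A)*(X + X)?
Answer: -6527/8 ≈ -815.88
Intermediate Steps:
A = -7 (A = -3 - 4 = -7)
P(X) = 4 + 2*X*(-7 + X) (P(X) = 4 + (X - 7)*(X + X) = 4 + (-7 + X)*(2*X) = 4 + 2*X*(-7 + X))
l = 7/54 (l = 7/(-4 + 58) = 7/54 ≈ 0.12963)
(9*(-3))*(l/P(0) - 1*(-33)) + 76 = (9*(-3))*(7/(54*(4 - 14*0 + 2*0²)) - 1*(-33)) + 76 = -27*(7/(54*(4 + 0 + 2*0)) + 33) + 76 = -27*(7/(54*(4 + 0 + 0)) + 33) + 76 = -27*((7/54)/4 + 33) + 76 = -27*((7/54)*(¼) + 33) + 76 = -27*(7/216 + 33) + 76 = -27*7135/216 + 76 = -7135/8 + 76 = -6527/8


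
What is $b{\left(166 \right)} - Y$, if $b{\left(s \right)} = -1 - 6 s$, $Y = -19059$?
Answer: $18062$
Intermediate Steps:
$b{\left(166 \right)} - Y = \left(-1 - 996\right) - -19059 = \left(-1 - 996\right) + 19059 = -997 + 19059 = 18062$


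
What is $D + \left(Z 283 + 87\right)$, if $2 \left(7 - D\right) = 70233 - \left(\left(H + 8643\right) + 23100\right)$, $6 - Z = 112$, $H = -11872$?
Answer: $-55085$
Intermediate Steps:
$Z = -106$ ($Z = 6 - 112 = -106$)
$D = -25174$ ($D = 7 - \frac{70233 - \left(\left(-11872 + 8643\right) + 23100\right)}{2} = 7 - \frac{70233 - \left(-3229 + 23100\right)}{2} = 7 - \frac{70233 - 19871}{2} = 7 - 25181 = -25174$)
$D + \left(Z 283 + 87\right) = -25174 + \left(\left(-106\right) 283 + 87\right) = -25174 + \left(-29998 + 87\right) = -25174 - 29911 = -55085$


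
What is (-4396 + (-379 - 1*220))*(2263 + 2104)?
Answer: -21813165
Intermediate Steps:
(-4396 + (-379 - 1*220))*(2263 + 2104) = (-4396 + (-379 - 220))*4367 = (-4396 - 599)*4367 = -4995*4367 = -21813165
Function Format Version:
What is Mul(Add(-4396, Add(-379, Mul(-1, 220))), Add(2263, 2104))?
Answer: -21813165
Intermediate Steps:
Mul(Add(-4396, Add(-379, Mul(-1, 220))), Add(2263, 2104)) = Mul(Add(-4396, Add(-379, -220)), 4367) = Mul(Add(-4396, -599), 4367) = Mul(-4995, 4367) = -21813165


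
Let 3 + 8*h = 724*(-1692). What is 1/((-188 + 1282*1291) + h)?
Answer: 8/12013981 ≈ 6.6589e-7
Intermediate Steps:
h = -1225011/8 (h = -3/8 + (724*(-1692))/8 = -3/8 + (⅛)*(-1225008) = -3/8 - 153126 = -1225011/8 ≈ -1.5313e+5)
1/((-188 + 1282*1291) + h) = 1/((-188 + 1282*1291) - 1225011/8) = 1/((-188 + 1655062) - 1225011/8) = 1/(1654874 - 1225011/8) = 1/(12013981/8) = 8/12013981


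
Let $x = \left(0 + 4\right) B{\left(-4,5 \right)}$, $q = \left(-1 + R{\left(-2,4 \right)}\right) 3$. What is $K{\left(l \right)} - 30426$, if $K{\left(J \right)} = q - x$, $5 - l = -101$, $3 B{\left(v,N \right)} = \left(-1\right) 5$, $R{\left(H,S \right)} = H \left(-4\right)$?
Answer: $- \frac{91195}{3} \approx -30398.0$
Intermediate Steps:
$R{\left(H,S \right)} = - 4 H$
$B{\left(v,N \right)} = - \frac{5}{3}$ ($B{\left(v,N \right)} = \frac{\left(-1\right) 5}{3} = \frac{1}{3} \left(-5\right) = - \frac{5}{3}$)
$q = 21$ ($q = \left(-1 - -8\right) 3 = \left(-1 + 8\right) 3 = 7 \cdot 3 = 21$)
$l = 106$ ($l = 5 - -101 = 5 + 101 = 106$)
$x = - \frac{20}{3}$ ($x = \left(0 + 4\right) \left(- \frac{5}{3}\right) = 4 \left(- \frac{5}{3}\right) = - \frac{20}{3} \approx -6.6667$)
$K{\left(J \right)} = \frac{83}{3}$ ($K{\left(J \right)} = 21 - - \frac{20}{3} = 21 + \frac{20}{3} = \frac{83}{3}$)
$K{\left(l \right)} - 30426 = \frac{83}{3} - 30426 = - \frac{91195}{3}$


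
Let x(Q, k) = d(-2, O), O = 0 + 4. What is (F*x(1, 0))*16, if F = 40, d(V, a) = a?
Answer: 2560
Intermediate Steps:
O = 4
x(Q, k) = 4
(F*x(1, 0))*16 = (40*4)*16 = 160*16 = 2560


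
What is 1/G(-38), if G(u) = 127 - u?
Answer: 1/165 ≈ 0.0060606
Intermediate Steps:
1/G(-38) = 1/(127 - 1*(-38)) = 1/(127 + 38) = 1/165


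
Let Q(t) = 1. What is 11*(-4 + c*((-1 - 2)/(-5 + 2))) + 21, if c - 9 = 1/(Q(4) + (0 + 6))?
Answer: 543/7 ≈ 77.571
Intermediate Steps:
c = 64/7 (c = 9 + 1/(1 + (0 + 6)) = 9 + 1/(1 + 6) = 9 + 1/7 = 9 + ⅐ = 64/7 ≈ 9.1429)
11*(-4 + c*((-1 - 2)/(-5 + 2))) + 21 = 11*(-4 + 64*((-1 - 2)/(-5 + 2))/7) + 21 = 11*(-4 + 64*(-3/(-3))/7) + 21 = 11*(-4 + 64*(-3*(-⅓))/7) + 21 = 11*(-4 + (64/7)*1) + 21 = 11*(-4 + 64/7) + 21 = 11*(36/7) + 21 = 396/7 + 21 = 543/7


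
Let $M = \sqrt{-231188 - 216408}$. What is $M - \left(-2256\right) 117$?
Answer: $263952 + 2 i \sqrt{111899} \approx 2.6395 \cdot 10^{5} + 669.03 i$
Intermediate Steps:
$M = 2 i \sqrt{111899}$ ($M = \sqrt{-447596} = 2 i \sqrt{111899} \approx 669.03 i$)
$M - \left(-2256\right) 117 = 2 i \sqrt{111899} - \left(-2256\right) 117 = 2 i \sqrt{111899} - -263952 = 2 i \sqrt{111899} + 263952 = 263952 + 2 i \sqrt{111899}$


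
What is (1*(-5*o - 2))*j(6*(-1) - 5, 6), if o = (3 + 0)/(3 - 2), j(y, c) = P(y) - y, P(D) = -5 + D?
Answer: 85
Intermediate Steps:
j(y, c) = -5 (j(y, c) = (-5 + y) - y = -5)
o = 3 (o = 3/1 = 3*1 = 3)
(1*(-5*o - 2))*j(6*(-1) - 5, 6) = (1*(-5*3 - 2))*(-5) = (1*(-15 - 2))*(-5) = (1*(-17))*(-5) = -17*(-5) = 85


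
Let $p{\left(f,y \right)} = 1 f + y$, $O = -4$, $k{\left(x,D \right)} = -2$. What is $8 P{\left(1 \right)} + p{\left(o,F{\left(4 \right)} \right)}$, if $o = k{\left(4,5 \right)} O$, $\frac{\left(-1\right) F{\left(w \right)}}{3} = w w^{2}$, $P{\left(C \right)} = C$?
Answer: $-176$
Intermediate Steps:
$F{\left(w \right)} = - 3 w^{3}$ ($F{\left(w \right)} = - 3 w w^{2} = - 3 w^{3}$)
$o = 8$ ($o = \left(-2\right) \left(-4\right) = 8$)
$p{\left(f,y \right)} = f + y$
$8 P{\left(1 \right)} + p{\left(o,F{\left(4 \right)} \right)} = 8 \cdot 1 + \left(8 - 3 \cdot 4^{3}\right) = 8 + \left(8 - 192\right) = 8 - 184 = -176$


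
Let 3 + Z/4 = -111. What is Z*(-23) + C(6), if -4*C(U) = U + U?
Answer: 10485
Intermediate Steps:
C(U) = -U/2 (C(U) = -(U + U)/4 = -U/2)
Z = -456 (Z = -12 + 4*(-111) = -12 - 444 = -456)
Z*(-23) + C(6) = -456*(-23) - ½*6 = 10488 - 3 = 10485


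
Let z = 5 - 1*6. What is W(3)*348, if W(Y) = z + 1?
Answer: 0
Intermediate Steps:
z = -1 (z = 5 - 6 = -1)
W(Y) = 0 (W(Y) = -1 + 1 = 0)
W(3)*348 = 0*348 = 0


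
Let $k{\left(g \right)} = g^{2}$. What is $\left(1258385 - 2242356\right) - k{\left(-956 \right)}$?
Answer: $-1897907$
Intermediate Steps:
$\left(1258385 - 2242356\right) - k{\left(-956 \right)} = \left(1258385 - 2242356\right) - \left(-956\right)^{2} = \left(1258385 - 2242356\right) - 913936 = -983971 - 913936 = -1897907$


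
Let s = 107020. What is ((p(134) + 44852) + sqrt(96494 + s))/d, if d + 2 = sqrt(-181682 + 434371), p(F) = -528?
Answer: 88648/252685 + sqrt(51425749146)/252685 + 2*sqrt(203514)/252685 + 44324*sqrt(252689)/252685 ≈ 89.428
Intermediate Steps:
d = -2 + sqrt(252689) (d = -2 + sqrt(-181682 + 434371) = -2 + sqrt(252689) ≈ 500.68)
((p(134) + 44852) + sqrt(96494 + s))/d = ((-528 + 44852) + sqrt(96494 + 107020))/(-2 + sqrt(252689)) = (44324 + sqrt(203514))/(-2 + sqrt(252689))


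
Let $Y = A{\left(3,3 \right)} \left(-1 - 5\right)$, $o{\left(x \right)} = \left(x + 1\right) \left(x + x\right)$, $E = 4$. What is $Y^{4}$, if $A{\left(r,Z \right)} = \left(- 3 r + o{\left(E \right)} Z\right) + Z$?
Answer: $218889236736$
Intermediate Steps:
$o{\left(x \right)} = 2 x \left(1 + x\right)$ ($o{\left(x \right)} = \left(1 + x\right) 2 x = 2 x \left(1 + x\right)$)
$A{\left(r,Z \right)} = - 3 r + 41 Z$ ($A{\left(r,Z \right)} = \left(- 3 r + 2 \cdot 4 \left(1 + 4\right) Z\right) + Z = \left(- 3 r + 2 \cdot 4 \cdot 5 Z\right) + Z = \left(- 3 r + 40 Z\right) + Z = - 3 r + 41 Z$)
$Y = -684$ ($Y = \left(\left(-3\right) 3 + 41 \cdot 3\right) \left(-1 - 5\right) = \left(-9 + 123\right) \left(-6\right) = 114 \left(-6\right) = -684$)
$Y^{4} = \left(-684\right)^{4} = 218889236736$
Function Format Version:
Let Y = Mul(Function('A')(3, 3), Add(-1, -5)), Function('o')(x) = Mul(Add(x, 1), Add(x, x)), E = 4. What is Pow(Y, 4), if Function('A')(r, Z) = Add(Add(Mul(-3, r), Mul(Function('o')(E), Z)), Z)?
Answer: 218889236736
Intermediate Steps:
Function('o')(x) = Mul(2, x, Add(1, x)) (Function('o')(x) = Mul(Add(1, x), Mul(2, x)) = Mul(2, x, Add(1, x)))
Function('A')(r, Z) = Add(Mul(-3, r), Mul(41, Z)) (Function('A')(r, Z) = Add(Add(Mul(-3, r), Mul(Mul(2, 4, Add(1, 4)), Z)), Z) = Add(Add(Mul(-3, r), Mul(Mul(2, 4, 5), Z)), Z) = Add(Add(Mul(-3, r), Mul(40, Z)), Z) = Add(Mul(-3, r), Mul(41, Z)))
Y = -684 (Y = Mul(Add(Mul(-3, 3), Mul(41, 3)), Add(-1, -5)) = Mul(Add(-9, 123), -6) = Mul(114, -6) = -684)
Pow(Y, 4) = Pow(-684, 4) = 218889236736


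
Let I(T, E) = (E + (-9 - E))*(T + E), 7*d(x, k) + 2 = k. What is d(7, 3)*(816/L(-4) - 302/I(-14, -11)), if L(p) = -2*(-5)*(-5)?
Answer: -3974/1575 ≈ -2.5232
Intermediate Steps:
d(x, k) = -2/7 + k/7
I(T, E) = -9*E - 9*T (I(T, E) = -9*(E + T) = -9*E - 9*T)
L(p) = -50 (L(p) = 10*(-5) = -50)
d(7, 3)*(816/L(-4) - 302/I(-14, -11)) = (-2/7 + (⅐)*3)*(816/(-50) - 302/(-9*(-11) - 9*(-14))) = (-2/7 + 3/7)*(816*(-1/50) - 302/(99 + 126)) = (-408/25 - 302/225)/7 = (⅐)*(-3974/225) = -3974/1575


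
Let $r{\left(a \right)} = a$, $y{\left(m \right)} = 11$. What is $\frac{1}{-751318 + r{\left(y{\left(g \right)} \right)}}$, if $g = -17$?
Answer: $- \frac{1}{751307} \approx -1.331 \cdot 10^{-6}$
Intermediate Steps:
$\frac{1}{-751318 + r{\left(y{\left(g \right)} \right)}} = \frac{1}{-751318 + 11} = \frac{1}{-751307} = - \frac{1}{751307}$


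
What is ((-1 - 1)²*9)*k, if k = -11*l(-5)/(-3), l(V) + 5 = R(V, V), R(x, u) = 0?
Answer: -660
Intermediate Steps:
l(V) = -5 (l(V) = -5 + 0 = -5)
k = -55/3 (k = -(-55)/(-3) = -(-55)*(-1)/3 = -11*5/3 = -55/3 ≈ -18.333)
((-1 - 1)²*9)*k = ((-1 - 1)²*9)*(-55/3) = ((-2)²*9)*(-55/3) = (4*9)*(-55/3) = 36*(-55/3) = -660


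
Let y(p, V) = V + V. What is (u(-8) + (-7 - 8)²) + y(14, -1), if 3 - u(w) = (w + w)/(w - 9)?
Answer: 3826/17 ≈ 225.06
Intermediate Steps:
u(w) = 3 - 2*w/(-9 + w) (u(w) = 3 - (w + w)/(w - 9) = 3 - 2*w/(-9 + w))
y(p, V) = 2*V
(u(-8) + (-7 - 8)²) + y(14, -1) = ((-27 - 8)/(-9 - 8) + (-7 - 8)²) + 2*(-1) = (-35/(-17) + (-15)²) - 2 = (-1/17*(-35) + 225) - 2 = (35/17 + 225) - 2 = 3860/17 - 2 = 3826/17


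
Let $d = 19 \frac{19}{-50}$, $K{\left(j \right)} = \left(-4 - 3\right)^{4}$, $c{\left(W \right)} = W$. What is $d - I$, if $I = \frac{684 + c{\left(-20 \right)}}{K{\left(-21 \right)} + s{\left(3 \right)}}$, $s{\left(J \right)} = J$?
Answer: $- \frac{225261}{30050} \approx -7.4962$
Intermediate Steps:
$K{\left(j \right)} = 2401$ ($K{\left(j \right)} = \left(-4 - 3\right)^{4} = \left(-7\right)^{4} = 2401$)
$d = - \frac{361}{50}$ ($d = 19 \cdot 19 \left(- \frac{1}{50}\right) = 19 \left(- \frac{19}{50}\right) = - \frac{361}{50} \approx -7.22$)
$I = \frac{166}{601}$ ($I = \frac{684 - 20}{2401 + 3} = \frac{664}{2404} = 664 \cdot \frac{1}{2404} = \frac{166}{601} \approx 0.27621$)
$d - I = - \frac{361}{50} - \frac{166}{601} = - \frac{225261}{30050}$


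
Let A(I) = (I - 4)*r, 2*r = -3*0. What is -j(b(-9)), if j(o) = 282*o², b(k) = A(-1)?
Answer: 0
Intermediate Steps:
r = 0 (r = (-3*0)/2 = (½)*0 = 0)
A(I) = 0 (A(I) = (I - 4)*0 = (-4 + I)*0 = 0)
b(k) = 0
-j(b(-9)) = -282*0² = -282*0 = -1*0 = 0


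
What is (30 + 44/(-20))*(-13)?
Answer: -1807/5 ≈ -361.40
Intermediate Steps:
(30 + 44/(-20))*(-13) = (30 + 44*(-1/20))*(-13) = (30 - 11/5)*(-13) = (139/5)*(-13) = -1807/5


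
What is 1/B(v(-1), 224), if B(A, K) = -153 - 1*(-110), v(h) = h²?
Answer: -1/43 ≈ -0.023256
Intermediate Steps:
B(A, K) = -43 (B(A, K) = -153 + 110 = -43)
1/B(v(-1), 224) = 1/(-43) = -1/43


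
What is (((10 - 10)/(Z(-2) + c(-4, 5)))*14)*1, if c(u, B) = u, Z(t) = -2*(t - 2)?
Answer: 0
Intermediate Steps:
Z(t) = 4 - 2*t (Z(t) = -2*(-2 + t) = 4 - 2*t)
(((10 - 10)/(Z(-2) + c(-4, 5)))*14)*1 = (((10 - 10)/((4 - 2*(-2)) - 4))*14)*1 = ((0/((4 + 4) - 4))*14)*1 = ((0/(8 - 4))*14)*1 = ((0/4)*14)*1 = ((0*(¼))*14)*1 = (0*14)*1 = 0*1 = 0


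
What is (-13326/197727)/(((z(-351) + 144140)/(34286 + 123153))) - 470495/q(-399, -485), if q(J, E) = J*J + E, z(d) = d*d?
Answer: -8401202721859863/2796604166527804 ≈ -3.0041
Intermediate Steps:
z(d) = d**2
q(J, E) = E + J**2 (q(J, E) = J**2 + E = E + J**2)
(-13326/197727)/(((z(-351) + 144140)/(34286 + 123153))) - 470495/q(-399, -485) = (-13326/197727)/((((-351)**2 + 144140)/(34286 + 123153))) - 470495/(-485 + (-399)**2) = (-13326*1/197727)/(((123201 + 144140)/157439)) - 470495/(-485 + 159201) = -4442/(65909*(267341*(1/157439))) - 470495/158716 = -4442/(65909*267341/157439) - 470495*1/158716 = -4442/65909*157439/267341 - 470495/158716 = -699344038/17620177969 - 470495/158716 = -8401202721859863/2796604166527804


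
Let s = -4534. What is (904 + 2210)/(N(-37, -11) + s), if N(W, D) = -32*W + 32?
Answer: -519/553 ≈ -0.93852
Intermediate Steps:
N(W, D) = 32 - 32*W
(904 + 2210)/(N(-37, -11) + s) = (904 + 2210)/((32 - 32*(-37)) - 4534) = 3114/((32 + 1184) - 4534) = 3114/(1216 - 4534) = 3114/(-3318) = 3114*(-1/3318) = -519/553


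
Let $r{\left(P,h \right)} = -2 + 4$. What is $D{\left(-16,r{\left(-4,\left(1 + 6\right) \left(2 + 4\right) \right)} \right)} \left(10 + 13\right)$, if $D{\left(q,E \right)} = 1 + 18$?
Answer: $437$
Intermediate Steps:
$r{\left(P,h \right)} = 2$
$D{\left(q,E \right)} = 19$
$D{\left(-16,r{\left(-4,\left(1 + 6\right) \left(2 + 4\right) \right)} \right)} \left(10 + 13\right) = 19 \left(10 + 13\right) = 19 \cdot 23 = 437$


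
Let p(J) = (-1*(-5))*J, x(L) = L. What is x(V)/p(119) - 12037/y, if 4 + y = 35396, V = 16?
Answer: -134607/429760 ≈ -0.31321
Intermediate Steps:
y = 35392 (y = -4 + 35396 = 35392)
p(J) = 5*J
x(V)/p(119) - 12037/y = 16/((5*119)) - 12037/35392 = 16/595 - 12037*1/35392 = 16*(1/595) - 12037/35392 = 16/595 - 12037/35392 = -134607/429760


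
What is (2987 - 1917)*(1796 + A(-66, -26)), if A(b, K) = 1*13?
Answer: 1935630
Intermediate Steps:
A(b, K) = 13
(2987 - 1917)*(1796 + A(-66, -26)) = (2987 - 1917)*(1796 + 13) = 1070*1809 = 1935630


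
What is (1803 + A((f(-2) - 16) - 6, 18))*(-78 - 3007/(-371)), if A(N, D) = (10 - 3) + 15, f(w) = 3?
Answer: -47324075/371 ≈ -1.2756e+5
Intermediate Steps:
A(N, D) = 22 (A(N, D) = 7 + 15 = 22)
(1803 + A((f(-2) - 16) - 6, 18))*(-78 - 3007/(-371)) = (1803 + 22)*(-78 - 3007/(-371)) = 1825*(-78 - 3007*(-1/371)) = 1825*(-78 + 3007/371) = 1825*(-25931/371) = -47324075/371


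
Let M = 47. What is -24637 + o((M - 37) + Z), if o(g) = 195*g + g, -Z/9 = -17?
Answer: 7311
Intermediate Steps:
Z = 153 (Z = -9*(-17) = 153)
o(g) = 196*g
-24637 + o((M - 37) + Z) = -24637 + 196*((47 - 37) + 153) = -24637 + 196*(10 + 153) = -24637 + 196*163 = -24637 + 31948 = 7311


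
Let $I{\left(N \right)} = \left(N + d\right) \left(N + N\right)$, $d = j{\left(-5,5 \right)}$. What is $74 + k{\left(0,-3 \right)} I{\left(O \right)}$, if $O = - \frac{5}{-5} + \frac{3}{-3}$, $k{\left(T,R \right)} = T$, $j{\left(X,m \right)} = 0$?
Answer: $74$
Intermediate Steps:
$d = 0$
$O = 0$ ($O = \left(-5\right) \left(- \frac{1}{5}\right) + 3 \left(- \frac{1}{3}\right) = 1 - 1 = 0$)
$I{\left(N \right)} = 2 N^{2}$ ($I{\left(N \right)} = \left(N + 0\right) \left(N + N\right) = N 2 N = 2 N^{2}$)
$74 + k{\left(0,-3 \right)} I{\left(O \right)} = 74 + 0 \cdot 2 \cdot 0^{2} = 74 + 0 \cdot 2 \cdot 0 = 74 + 0 \cdot 0 = 74 + 0 = 74$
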